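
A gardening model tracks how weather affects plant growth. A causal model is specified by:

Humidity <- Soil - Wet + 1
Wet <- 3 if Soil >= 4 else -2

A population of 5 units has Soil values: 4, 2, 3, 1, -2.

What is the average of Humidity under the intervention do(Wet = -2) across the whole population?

The intervention sets Wet=-2 in all 5 units regardless of Soil. Recomputing Humidity per unit gives 7, 5, 6, 4, 1; average 4.6.

4.6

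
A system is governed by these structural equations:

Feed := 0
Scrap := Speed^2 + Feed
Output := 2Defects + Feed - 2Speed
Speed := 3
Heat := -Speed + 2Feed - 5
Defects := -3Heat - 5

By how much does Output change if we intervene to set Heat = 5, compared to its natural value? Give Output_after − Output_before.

The intervention breaks the incoming arrows to Heat: Heat := -Speed + 2Feed - 5 no longer applies, and Heat = 5.
Defects = -3Heat - 5  [with Heat=5]  = -20
Output = 2Defects + Feed - 2Speed  [with Defects=-20, Feed=0, Speed=3]  = -46
Without intervention: Heat = -Speed + 2Feed - 5  [with Speed=3, Feed=0]  = -8; Defects = -3Heat - 5  [with Heat=-8]  = 19; Output = 2Defects + Feed - 2Speed  [with Defects=19, Feed=0, Speed=3]  = 32.
Change = -46 − 32 = -78.

-78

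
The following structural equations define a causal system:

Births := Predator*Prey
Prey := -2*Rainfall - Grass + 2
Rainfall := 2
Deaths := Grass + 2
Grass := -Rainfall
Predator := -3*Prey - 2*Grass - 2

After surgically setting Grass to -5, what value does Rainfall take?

Under do(Grass=-5), the mechanism Grass := -Rainfall is discarded; Grass is fixed at -5.
Rainfall is not downstream of the intervention, so its value is determined by the original equations.

2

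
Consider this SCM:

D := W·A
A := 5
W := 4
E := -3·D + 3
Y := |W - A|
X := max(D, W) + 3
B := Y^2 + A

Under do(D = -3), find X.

do(D=-3) replaces the equation D := W·A with the constant D = -3.
X = max(D, W) + 3  [with D=-3, W=4]  = 7

7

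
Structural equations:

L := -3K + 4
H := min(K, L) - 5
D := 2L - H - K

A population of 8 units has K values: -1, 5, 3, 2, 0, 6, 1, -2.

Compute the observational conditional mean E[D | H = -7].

Observing H=-7 restricts to units where H's equation naturally yields -7: K ∈ {2, -2}. In that subpopulation D = 1, 29, mean 15.

15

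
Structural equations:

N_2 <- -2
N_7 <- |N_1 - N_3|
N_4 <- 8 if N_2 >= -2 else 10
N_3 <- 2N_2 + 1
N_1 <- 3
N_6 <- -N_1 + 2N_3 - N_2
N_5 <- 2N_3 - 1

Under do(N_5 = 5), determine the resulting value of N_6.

-7

The intervention breaks the incoming arrows to N_5: N_5 <- 2N_3 - 1 no longer applies, and N_5 = 5.
Since N_6 is not a descendant of the intervened variable, it is unaffected.
N_3 = 2N_2 + 1  [with N_2=-2]  = -3
N_6 = -N_1 + 2N_3 - N_2  [with N_1=3, N_3=-3, N_2=-2]  = -7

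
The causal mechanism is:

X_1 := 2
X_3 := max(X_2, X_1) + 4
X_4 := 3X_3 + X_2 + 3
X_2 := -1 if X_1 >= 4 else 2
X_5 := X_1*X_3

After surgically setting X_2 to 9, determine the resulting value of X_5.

26

do(X_2=9) replaces the equation X_2 := -1 if X_1 >= 4 else 2 with the constant X_2 = 9.
X_3 = max(X_2, X_1) + 4  [with X_2=9, X_1=2]  = 13
X_5 = X_1*X_3  [with X_1=2, X_3=13]  = 26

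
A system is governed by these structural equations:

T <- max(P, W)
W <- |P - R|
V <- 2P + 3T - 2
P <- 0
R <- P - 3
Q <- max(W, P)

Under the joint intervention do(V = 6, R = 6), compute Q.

Under do(V = 6, R = 6), each intervened variable's structural equation is replaced by its fixed value.
W = |P - R|  [with P=0, R=6]  = 6
Q = max(W, P)  [with W=6, P=0]  = 6

6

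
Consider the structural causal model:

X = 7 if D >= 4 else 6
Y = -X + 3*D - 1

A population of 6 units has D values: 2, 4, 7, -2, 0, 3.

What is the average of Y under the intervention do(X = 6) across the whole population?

0

The intervention sets X=6 in all 6 units regardless of D. Recomputing Y per unit gives -1, 5, 14, -13, -7, 2; average 0.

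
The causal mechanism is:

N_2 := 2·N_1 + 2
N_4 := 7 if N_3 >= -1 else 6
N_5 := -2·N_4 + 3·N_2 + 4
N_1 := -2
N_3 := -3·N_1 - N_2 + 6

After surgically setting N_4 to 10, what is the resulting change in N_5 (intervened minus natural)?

-6

Intervening sets N_4 = 10 and removes its equation (N_4 := 7 if N_3 >= -1 else 6).
N_2 = 2·N_1 + 2  [with N_1=-2]  = -2
N_5 = -2·N_4 + 3·N_2 + 4  [with N_4=10, N_2=-2]  = -22
Without intervention: N_2 = 2·N_1 + 2  [with N_1=-2]  = -2; N_3 = -3·N_1 - N_2 + 6  [with N_1=-2, N_2=-2]  = 14; N_4 = 7 if N_3 >= -1 else 6  [with N_3=14]  = 7; N_5 = -2·N_4 + 3·N_2 + 4  [with N_4=7, N_2=-2]  = -16.
Change = -22 − (-16) = -6.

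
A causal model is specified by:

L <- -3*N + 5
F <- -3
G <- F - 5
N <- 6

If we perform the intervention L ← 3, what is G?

Under do(L=3), the mechanism L <- -3*N + 5 is discarded; L is fixed at 3.
Since G is not a descendant of the intervened variable, it is unaffected.
G = F - 5  [with F=-3]  = -8

-8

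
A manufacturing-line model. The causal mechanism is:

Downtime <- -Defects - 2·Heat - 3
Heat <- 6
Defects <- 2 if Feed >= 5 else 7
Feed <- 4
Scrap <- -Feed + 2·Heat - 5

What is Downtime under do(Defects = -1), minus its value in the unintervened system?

do(Defects=-1) replaces the equation Defects <- 2 if Feed >= 5 else 7 with the constant Defects = -1.
Downtime = -Defects - 2·Heat - 3  [with Defects=-1, Heat=6]  = -14
Without intervention: Defects = 2 if Feed >= 5 else 7  [with Feed=4]  = 7; Downtime = -Defects - 2·Heat - 3  [with Defects=7, Heat=6]  = -22.
Change = -14 − (-22) = 8.

8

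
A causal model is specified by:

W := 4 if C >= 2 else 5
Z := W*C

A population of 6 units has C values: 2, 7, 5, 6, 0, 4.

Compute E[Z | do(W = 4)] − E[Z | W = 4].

Every unit gets W=4 under the intervention. Z values become 8, 28, 20, 24, 0, 16; E[Z|do(W=4)] = 16.
E[Z|W=4] averages over only the 5 units with W=4 (C = 2, 7, 5, 6, 4): Z = 8, 28, 20, 24, 16, mean 19.2.
Difference = 16 − 19.2 = -3.2.

-3.2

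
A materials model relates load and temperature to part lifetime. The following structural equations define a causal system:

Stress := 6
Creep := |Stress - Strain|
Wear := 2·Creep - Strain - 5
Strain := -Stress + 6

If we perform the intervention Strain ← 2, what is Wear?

Under do(Strain=2), the mechanism Strain := -Stress + 6 is discarded; Strain is fixed at 2.
Creep = |Stress - Strain|  [with Stress=6, Strain=2]  = 4
Wear = 2·Creep - Strain - 5  [with Creep=4, Strain=2]  = 1

1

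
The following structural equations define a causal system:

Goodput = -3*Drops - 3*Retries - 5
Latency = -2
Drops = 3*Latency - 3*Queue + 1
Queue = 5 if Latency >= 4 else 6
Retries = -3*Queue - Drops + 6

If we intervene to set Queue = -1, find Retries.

Under do(Queue=-1), the mechanism Queue = 5 if Latency >= 4 else 6 is discarded; Queue is fixed at -1.
Drops = 3*Latency - 3*Queue + 1  [with Latency=-2, Queue=-1]  = -2
Retries = -3*Queue - Drops + 6  [with Queue=-1, Drops=-2]  = 11

11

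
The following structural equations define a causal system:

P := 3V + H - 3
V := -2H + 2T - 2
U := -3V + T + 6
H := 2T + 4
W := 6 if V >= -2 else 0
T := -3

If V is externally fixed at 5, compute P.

10

The intervention breaks the incoming arrows to V: V := -2H + 2T - 2 no longer applies, and V = 5.
H = 2T + 4  [with T=-3]  = -2
P = 3V + H - 3  [with V=5, H=-2]  = 10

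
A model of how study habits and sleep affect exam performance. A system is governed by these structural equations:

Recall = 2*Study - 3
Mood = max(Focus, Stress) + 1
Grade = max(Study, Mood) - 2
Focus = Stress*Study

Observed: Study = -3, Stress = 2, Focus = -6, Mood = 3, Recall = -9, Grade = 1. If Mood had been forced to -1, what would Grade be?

Under do(Mood=-1), the mechanism Mood = max(Focus, Stress) + 1 is discarded; Mood is fixed at -1.
Grade = max(Study, Mood) - 2  [with Study=-3, Mood=-1]  = -3

-3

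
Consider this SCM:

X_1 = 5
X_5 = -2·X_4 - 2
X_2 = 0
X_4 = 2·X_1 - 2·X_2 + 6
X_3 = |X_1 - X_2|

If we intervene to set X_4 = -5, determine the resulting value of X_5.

Intervening sets X_4 = -5 and removes its equation (X_4 = 2·X_1 - 2·X_2 + 6).
X_5 = -2·X_4 - 2  [with X_4=-5]  = 8

8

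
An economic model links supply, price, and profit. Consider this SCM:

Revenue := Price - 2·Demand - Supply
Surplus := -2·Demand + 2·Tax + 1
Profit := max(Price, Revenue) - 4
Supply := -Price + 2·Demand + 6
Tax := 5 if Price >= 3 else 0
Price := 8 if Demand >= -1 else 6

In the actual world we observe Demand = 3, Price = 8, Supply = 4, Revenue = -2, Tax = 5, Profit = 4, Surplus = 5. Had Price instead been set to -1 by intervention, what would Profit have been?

Under do(Price=-1), the mechanism Price := 8 if Demand >= -1 else 6 is discarded; Price is fixed at -1.
Supply = -Price + 2·Demand + 6  [with Price=-1, Demand=3]  = 13
Revenue = Price - 2·Demand - Supply  [with Price=-1, Demand=3, Supply=13]  = -20
Profit = max(Price, Revenue) - 4  [with Price=-1, Revenue=-20]  = -5

-5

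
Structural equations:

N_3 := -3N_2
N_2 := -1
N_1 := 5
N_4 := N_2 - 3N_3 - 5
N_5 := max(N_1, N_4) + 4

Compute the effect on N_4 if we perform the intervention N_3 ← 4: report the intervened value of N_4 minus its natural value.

The intervention breaks the incoming arrows to N_3: N_3 := -3N_2 no longer applies, and N_3 = 4.
N_4 = N_2 - 3N_3 - 5  [with N_2=-1, N_3=4]  = -18
Without intervention: N_3 = -3N_2  [with N_2=-1]  = 3; N_4 = N_2 - 3N_3 - 5  [with N_2=-1, N_3=3]  = -15.
Change = -18 − (-15) = -3.

-3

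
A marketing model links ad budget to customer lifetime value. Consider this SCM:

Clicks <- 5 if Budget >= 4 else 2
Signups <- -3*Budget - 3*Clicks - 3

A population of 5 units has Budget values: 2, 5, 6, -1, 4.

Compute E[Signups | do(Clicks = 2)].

-18.6

do(Clicks=2) breaks Clicks's dependence on Budget. With Clicks=2 fixed, Signups across the units is -15, -24, -27, -6, -21, mean -18.6.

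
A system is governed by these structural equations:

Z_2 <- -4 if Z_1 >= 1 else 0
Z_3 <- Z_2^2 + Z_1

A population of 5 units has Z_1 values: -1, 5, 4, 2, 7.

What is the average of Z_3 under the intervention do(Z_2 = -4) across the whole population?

19.4

The intervention sets Z_2=-4 in all 5 units regardless of Z_1. Recomputing Z_3 per unit gives 15, 21, 20, 18, 23; average 19.4.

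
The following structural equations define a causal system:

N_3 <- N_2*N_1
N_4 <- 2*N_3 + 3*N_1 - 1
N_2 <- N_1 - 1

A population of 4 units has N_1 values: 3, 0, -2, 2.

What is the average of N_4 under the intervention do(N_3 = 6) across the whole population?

do(N_3=6) breaks N_3's dependence on N_1. With N_3=6 fixed, N_4 across the units is 20, 11, 5, 17, mean 13.25.

13.25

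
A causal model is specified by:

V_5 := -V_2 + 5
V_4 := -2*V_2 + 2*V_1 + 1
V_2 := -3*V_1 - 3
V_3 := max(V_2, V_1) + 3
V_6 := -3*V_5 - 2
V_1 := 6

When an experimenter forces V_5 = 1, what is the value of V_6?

The intervention breaks the incoming arrows to V_5: V_5 := -V_2 + 5 no longer applies, and V_5 = 1.
V_6 = -3*V_5 - 2  [with V_5=1]  = -5

-5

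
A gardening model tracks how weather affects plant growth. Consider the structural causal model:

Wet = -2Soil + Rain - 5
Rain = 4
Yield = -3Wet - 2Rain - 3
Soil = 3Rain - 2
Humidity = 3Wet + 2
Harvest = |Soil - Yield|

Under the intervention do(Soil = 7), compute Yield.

34

do(Soil=7) replaces the equation Soil = 3Rain - 2 with the constant Soil = 7.
Wet = -2Soil + Rain - 5  [with Soil=7, Rain=4]  = -15
Yield = -3Wet - 2Rain - 3  [with Wet=-15, Rain=4]  = 34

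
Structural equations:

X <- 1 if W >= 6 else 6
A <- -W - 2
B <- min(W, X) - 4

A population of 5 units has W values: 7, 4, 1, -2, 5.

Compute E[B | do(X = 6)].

The intervention sets X=6 in all 5 units regardless of W. Recomputing B per unit gives 2, 0, -3, -6, 1; average -1.2.

-1.2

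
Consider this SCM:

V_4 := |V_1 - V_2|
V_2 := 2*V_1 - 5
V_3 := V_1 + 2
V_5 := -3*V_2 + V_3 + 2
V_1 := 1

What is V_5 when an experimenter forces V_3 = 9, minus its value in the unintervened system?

do(V_3=9) replaces the equation V_3 := V_1 + 2 with the constant V_3 = 9.
V_2 = 2*V_1 - 5  [with V_1=1]  = -3
V_5 = -3*V_2 + V_3 + 2  [with V_2=-3, V_3=9]  = 20
Without intervention: V_2 = 2*V_1 - 5  [with V_1=1]  = -3; V_3 = V_1 + 2  [with V_1=1]  = 3; V_5 = -3*V_2 + V_3 + 2  [with V_2=-3, V_3=3]  = 14.
Change = 20 − 14 = 6.

6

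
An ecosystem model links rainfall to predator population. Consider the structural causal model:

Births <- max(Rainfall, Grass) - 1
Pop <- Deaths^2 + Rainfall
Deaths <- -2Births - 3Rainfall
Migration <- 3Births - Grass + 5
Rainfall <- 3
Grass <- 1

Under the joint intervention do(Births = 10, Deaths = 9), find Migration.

34

Setting Births = 10, Deaths = 9 by intervention discards those variables' equations.
Migration = 3Births - Grass + 5  [with Births=10, Grass=1]  = 34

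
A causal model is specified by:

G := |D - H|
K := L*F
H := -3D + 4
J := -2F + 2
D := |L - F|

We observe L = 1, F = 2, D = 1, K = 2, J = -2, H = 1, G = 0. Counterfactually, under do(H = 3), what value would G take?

Intervening sets H = 3 and removes its equation (H := -3D + 4).
D = |L - F|  [with L=1, F=2]  = 1
G = |D - H|  [with D=1, H=3]  = 2

2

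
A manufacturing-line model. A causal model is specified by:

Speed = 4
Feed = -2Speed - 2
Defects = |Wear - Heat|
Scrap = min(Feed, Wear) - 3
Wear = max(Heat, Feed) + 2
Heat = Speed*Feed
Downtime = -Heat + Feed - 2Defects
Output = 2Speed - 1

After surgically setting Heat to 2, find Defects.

do(Heat=2) replaces the equation Heat = Speed*Feed with the constant Heat = 2.
Feed = -2Speed - 2  [with Speed=4]  = -10
Wear = max(Heat, Feed) + 2  [with Heat=2, Feed=-10]  = 4
Defects = |Wear - Heat|  [with Wear=4, Heat=2]  = 2

2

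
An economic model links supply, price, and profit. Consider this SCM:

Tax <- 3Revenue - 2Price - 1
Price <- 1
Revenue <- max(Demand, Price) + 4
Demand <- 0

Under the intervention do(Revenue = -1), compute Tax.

-6

The intervention breaks the incoming arrows to Revenue: Revenue <- max(Demand, Price) + 4 no longer applies, and Revenue = -1.
Tax = 3Revenue - 2Price - 1  [with Revenue=-1, Price=1]  = -6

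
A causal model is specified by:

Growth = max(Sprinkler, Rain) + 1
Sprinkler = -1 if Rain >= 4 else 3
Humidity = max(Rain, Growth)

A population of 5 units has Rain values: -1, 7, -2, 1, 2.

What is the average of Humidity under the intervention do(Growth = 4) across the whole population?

Under do(Growth=4), Growth's equation is replaced by Growth=4 for every unit. Per-unit Humidity: 4, 7, 4, 4, 4. Mean = 4.6.

4.6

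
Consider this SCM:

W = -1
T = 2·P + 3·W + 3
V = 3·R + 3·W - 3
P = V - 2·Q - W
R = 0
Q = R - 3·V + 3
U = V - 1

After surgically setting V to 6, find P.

37

do(V=6) replaces the equation V = 3·R + 3·W - 3 with the constant V = 6.
Q = R - 3·V + 3  [with R=0, V=6]  = -15
P = V - 2·Q - W  [with V=6, Q=-15, W=-1]  = 37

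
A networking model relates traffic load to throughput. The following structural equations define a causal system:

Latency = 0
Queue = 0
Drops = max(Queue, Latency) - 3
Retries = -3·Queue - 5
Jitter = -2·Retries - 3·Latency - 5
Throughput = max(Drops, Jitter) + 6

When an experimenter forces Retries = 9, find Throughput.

3

Under do(Retries=9), the mechanism Retries = -3·Queue - 5 is discarded; Retries is fixed at 9.
Drops = max(Queue, Latency) - 3  [with Queue=0, Latency=0]  = -3
Jitter = -2·Retries - 3·Latency - 5  [with Retries=9, Latency=0]  = -23
Throughput = max(Drops, Jitter) + 6  [with Drops=-3, Jitter=-23]  = 3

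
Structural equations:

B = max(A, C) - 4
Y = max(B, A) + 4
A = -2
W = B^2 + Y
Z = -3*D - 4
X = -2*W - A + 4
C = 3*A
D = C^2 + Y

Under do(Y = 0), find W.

Intervening sets Y = 0 and removes its equation (Y = max(B, A) + 4).
C = 3*A  [with A=-2]  = -6
B = max(A, C) - 4  [with A=-2, C=-6]  = -6
W = B^2 + Y  [with B=-6, Y=0]  = 36

36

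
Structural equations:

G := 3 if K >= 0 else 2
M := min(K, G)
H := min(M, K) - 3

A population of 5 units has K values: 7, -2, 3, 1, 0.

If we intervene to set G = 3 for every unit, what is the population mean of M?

1

Under do(G=3), G's equation is replaced by G=3 for every unit. Per-unit M: 3, -2, 3, 1, 0. Mean = 1.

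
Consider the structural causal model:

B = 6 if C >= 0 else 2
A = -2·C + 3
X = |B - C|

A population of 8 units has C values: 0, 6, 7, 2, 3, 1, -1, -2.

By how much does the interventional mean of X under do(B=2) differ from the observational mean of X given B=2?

-1

Under do(B=2), B's equation is replaced by B=2 for every unit. Per-unit X: 2, 4, 5, 0, 1, 1, 3, 4. Mean = 2.5.
Conditioning on B=2 selects the 2 unit(s) with C ∈ {-1, -2}. Their X values: 3, 4. Mean = 3.5.
Difference = 2.5 − 3.5 = -1.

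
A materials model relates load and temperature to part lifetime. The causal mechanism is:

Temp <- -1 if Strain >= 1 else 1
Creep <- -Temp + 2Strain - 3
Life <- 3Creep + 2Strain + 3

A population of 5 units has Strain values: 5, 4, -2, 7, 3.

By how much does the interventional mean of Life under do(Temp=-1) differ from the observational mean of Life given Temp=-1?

Every unit gets Temp=-1 under the intervention. Life values become 37, 29, -19, 53, 21; E[Life|do(Temp=-1)] = 24.2.
Observing Temp=-1 restricts to units where Temp's equation naturally yields -1: Strain ∈ {5, 4, 7, 3}. In that subpopulation Life = 37, 29, 53, 21, mean 35.
Difference = 24.2 − 35 = -10.8.

-10.8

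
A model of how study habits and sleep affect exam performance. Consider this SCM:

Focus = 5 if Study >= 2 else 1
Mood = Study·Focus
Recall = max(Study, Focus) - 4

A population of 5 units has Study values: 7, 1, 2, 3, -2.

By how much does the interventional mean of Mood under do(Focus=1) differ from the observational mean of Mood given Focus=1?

2.7

do(Focus=1) breaks Focus's dependence on Study. With Focus=1 fixed, Mood across the units is 7, 1, 2, 3, -2, mean 2.2.
Observing Focus=1 restricts to units where Focus's equation naturally yields 1: Study ∈ {1, -2}. In that subpopulation Mood = 1, -2, mean -0.5.
Difference = 2.2 − (-0.5) = 2.7.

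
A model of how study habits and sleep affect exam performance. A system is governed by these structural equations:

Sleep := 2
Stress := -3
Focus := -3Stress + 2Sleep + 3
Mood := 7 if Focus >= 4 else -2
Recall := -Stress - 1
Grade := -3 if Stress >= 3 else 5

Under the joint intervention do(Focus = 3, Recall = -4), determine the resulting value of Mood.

-2

The joint intervention fixes Focus = 3, Recall = -4, removing each variable's own equation.
Mood = 7 if Focus >= 4 else -2  [with Focus=3]  = -2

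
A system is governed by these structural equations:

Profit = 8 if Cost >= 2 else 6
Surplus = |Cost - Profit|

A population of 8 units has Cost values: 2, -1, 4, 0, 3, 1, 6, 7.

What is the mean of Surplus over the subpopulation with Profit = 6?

6

E[Surplus|Profit=6] averages over only the 3 units with Profit=6 (Cost = -1, 0, 1): Surplus = 7, 6, 5, mean 6.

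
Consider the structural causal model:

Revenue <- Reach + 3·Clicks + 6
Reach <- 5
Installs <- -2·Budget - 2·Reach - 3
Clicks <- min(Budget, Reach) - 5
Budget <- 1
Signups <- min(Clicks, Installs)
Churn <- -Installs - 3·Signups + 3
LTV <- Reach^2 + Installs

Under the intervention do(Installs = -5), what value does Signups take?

-5

Intervening sets Installs = -5 and removes its equation (Installs <- -2·Budget - 2·Reach - 3).
Clicks = min(Budget, Reach) - 5  [with Budget=1, Reach=5]  = -4
Signups = min(Clicks, Installs)  [with Clicks=-4, Installs=-5]  = -5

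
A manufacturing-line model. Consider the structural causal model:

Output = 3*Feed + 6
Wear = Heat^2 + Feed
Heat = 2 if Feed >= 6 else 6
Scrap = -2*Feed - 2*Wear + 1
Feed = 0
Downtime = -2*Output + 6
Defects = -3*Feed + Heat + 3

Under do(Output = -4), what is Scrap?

-71

do(Output=-4) replaces the equation Output = 3*Feed + 6 with the constant Output = -4.
Since Scrap is not a descendant of the intervened variable, it is unaffected.
Heat = 2 if Feed >= 6 else 6  [with Feed=0]  = 6
Wear = Heat^2 + Feed  [with Heat=6, Feed=0]  = 36
Scrap = -2*Feed - 2*Wear + 1  [with Feed=0, Wear=36]  = -71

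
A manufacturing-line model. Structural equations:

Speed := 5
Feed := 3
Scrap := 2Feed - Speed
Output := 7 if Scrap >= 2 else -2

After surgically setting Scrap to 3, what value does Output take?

7

The intervention breaks the incoming arrows to Scrap: Scrap := 2Feed - Speed no longer applies, and Scrap = 3.
Output = 7 if Scrap >= 2 else -2  [with Scrap=3]  = 7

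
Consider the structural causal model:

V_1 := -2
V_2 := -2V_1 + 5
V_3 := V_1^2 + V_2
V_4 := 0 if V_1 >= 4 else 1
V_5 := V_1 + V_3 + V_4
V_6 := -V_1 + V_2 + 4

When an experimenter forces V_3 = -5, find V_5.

do(V_3=-5) replaces the equation V_3 := V_1^2 + V_2 with the constant V_3 = -5.
V_4 = 0 if V_1 >= 4 else 1  [with V_1=-2]  = 1
V_5 = V_1 + V_3 + V_4  [with V_1=-2, V_3=-5, V_4=1]  = -6

-6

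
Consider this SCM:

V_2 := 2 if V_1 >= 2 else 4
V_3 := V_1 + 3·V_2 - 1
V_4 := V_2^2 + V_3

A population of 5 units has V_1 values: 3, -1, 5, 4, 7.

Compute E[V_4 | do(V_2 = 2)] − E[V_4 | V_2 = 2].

Under do(V_2=2), V_2's equation is replaced by V_2=2 for every unit. Per-unit V_4: 12, 8, 14, 13, 16. Mean = 12.6.
Observing V_2=2 restricts to units where V_2's equation naturally yields 2: V_1 ∈ {3, 5, 4, 7}. In that subpopulation V_4 = 12, 14, 13, 16, mean 13.75.
Difference = 12.6 − 13.75 = -1.15.

-1.15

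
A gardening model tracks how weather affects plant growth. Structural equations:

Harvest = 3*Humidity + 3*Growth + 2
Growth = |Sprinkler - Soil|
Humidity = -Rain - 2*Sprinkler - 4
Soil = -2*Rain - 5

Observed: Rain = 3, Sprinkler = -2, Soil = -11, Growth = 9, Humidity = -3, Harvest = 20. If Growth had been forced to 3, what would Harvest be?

2

Under do(Growth=3), the mechanism Growth = |Sprinkler - Soil| is discarded; Growth is fixed at 3.
Humidity = -Rain - 2*Sprinkler - 4  [with Rain=3, Sprinkler=-2]  = -3
Harvest = 3*Humidity + 3*Growth + 2  [with Humidity=-3, Growth=3]  = 2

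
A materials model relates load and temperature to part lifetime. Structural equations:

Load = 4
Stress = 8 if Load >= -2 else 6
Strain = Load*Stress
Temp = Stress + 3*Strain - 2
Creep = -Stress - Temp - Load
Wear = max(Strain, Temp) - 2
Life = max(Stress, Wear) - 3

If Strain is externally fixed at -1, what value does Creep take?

do(Strain=-1) replaces the equation Strain = Load*Stress with the constant Strain = -1.
Stress = 8 if Load >= -2 else 6  [with Load=4]  = 8
Temp = Stress + 3*Strain - 2  [with Stress=8, Strain=-1]  = 3
Creep = -Stress - Temp - Load  [with Stress=8, Temp=3, Load=4]  = -15

-15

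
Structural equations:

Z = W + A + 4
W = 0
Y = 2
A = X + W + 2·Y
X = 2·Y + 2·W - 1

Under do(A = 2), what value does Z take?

6

Intervening sets A = 2 and removes its equation (A = X + W + 2·Y).
Z = W + A + 4  [with W=0, A=2]  = 6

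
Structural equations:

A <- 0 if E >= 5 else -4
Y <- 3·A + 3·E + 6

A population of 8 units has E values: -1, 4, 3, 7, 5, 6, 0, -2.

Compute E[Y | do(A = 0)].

Under do(A=0), A's equation is replaced by A=0 for every unit. Per-unit Y: 3, 18, 15, 27, 21, 24, 6, 0. Mean = 14.25.

14.25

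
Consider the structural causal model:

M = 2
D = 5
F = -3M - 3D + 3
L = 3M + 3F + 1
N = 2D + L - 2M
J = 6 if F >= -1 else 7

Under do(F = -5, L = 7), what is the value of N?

Setting F = -5, L = 7 by intervention discards those variables' equations.
N = 2D + L - 2M  [with D=5, L=7, M=2]  = 13

13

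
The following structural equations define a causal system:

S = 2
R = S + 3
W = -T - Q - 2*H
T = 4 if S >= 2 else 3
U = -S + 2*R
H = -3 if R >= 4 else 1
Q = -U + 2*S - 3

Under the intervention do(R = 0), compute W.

Under do(R=0), the mechanism R = S + 3 is discarded; R is fixed at 0.
T = 4 if S >= 2 else 3  [with S=2]  = 4
U = -S + 2*R  [with S=2, R=0]  = -2
H = -3 if R >= 4 else 1  [with R=0]  = 1
Q = -U + 2*S - 3  [with U=-2, S=2]  = 3
W = -T - Q - 2*H  [with T=4, Q=3, H=1]  = -9

-9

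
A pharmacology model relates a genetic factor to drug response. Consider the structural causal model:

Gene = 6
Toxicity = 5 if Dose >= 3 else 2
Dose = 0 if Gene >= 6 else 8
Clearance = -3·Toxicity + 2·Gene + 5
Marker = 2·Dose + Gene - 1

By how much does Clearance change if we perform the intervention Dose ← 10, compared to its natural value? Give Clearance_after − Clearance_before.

do(Dose=10) replaces the equation Dose = 0 if Gene >= 6 else 8 with the constant Dose = 10.
Toxicity = 5 if Dose >= 3 else 2  [with Dose=10]  = 5
Clearance = -3·Toxicity + 2·Gene + 5  [with Toxicity=5, Gene=6]  = 2
Without intervention: Dose = 0 if Gene >= 6 else 8  [with Gene=6]  = 0; Toxicity = 5 if Dose >= 3 else 2  [with Dose=0]  = 2; Clearance = -3·Toxicity + 2·Gene + 5  [with Toxicity=2, Gene=6]  = 11.
Change = 2 − 11 = -9.

-9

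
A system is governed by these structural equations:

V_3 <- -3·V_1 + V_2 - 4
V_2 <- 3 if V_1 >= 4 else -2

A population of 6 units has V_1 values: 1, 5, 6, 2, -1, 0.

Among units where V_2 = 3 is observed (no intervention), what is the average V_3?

-17.5

Conditioning on V_2=3 selects the 2 unit(s) with V_1 ∈ {5, 6}. Their V_3 values: -16, -19. Mean = -17.5.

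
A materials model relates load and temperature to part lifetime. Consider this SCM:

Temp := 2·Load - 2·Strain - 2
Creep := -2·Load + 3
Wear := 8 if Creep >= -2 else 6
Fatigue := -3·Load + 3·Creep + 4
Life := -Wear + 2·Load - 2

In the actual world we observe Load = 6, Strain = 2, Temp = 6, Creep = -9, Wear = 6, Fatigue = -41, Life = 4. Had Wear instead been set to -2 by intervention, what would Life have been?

12

Under do(Wear=-2), the mechanism Wear := 8 if Creep >= -2 else 6 is discarded; Wear is fixed at -2.
Life = -Wear + 2·Load - 2  [with Wear=-2, Load=6]  = 12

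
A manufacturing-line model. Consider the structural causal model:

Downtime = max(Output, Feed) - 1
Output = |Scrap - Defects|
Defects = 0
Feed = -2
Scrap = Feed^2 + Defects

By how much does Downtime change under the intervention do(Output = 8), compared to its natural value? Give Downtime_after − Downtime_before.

4

Intervening sets Output = 8 and removes its equation (Output = |Scrap - Defects|).
Downtime = max(Output, Feed) - 1  [with Output=8, Feed=-2]  = 7
Without intervention: Scrap = Feed^2 + Defects  [with Feed=-2, Defects=0]  = 4; Output = |Scrap - Defects|  [with Scrap=4, Defects=0]  = 4; Downtime = max(Output, Feed) - 1  [with Output=4, Feed=-2]  = 3.
Change = 7 − 3 = 4.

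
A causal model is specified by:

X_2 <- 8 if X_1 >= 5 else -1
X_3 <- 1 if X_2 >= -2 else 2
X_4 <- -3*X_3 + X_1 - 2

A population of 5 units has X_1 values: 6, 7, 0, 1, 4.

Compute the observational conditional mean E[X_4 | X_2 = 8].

1.5

Conditioning on X_2=8 selects the 2 unit(s) with X_1 ∈ {6, 7}. Their X_4 values: 1, 2. Mean = 1.5.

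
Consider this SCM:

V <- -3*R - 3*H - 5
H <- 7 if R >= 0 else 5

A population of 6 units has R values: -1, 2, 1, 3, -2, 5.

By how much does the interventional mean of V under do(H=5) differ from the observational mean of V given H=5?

The intervention sets H=5 in all 6 units regardless of R. Recomputing V per unit gives -17, -26, -23, -29, -14, -35; average -24.
E[V|H=5] averages over only the 2 units with H=5 (R = -1, -2): V = -17, -14, mean -15.5.
Difference = -24 − (-15.5) = -8.5.

-8.5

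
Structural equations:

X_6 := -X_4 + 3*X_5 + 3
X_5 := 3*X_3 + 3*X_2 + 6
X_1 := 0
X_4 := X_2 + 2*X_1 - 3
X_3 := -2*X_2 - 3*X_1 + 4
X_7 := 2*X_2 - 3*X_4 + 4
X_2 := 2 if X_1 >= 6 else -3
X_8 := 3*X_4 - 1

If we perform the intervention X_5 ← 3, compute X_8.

-19

do(X_5=3) replaces the equation X_5 := 3*X_3 + 3*X_2 + 6 with the constant X_5 = 3.
X_8 is not downstream of the intervention, so its value is determined by the original equations.
X_2 = 2 if X_1 >= 6 else -3  [with X_1=0]  = -3
X_4 = X_2 + 2*X_1 - 3  [with X_2=-3, X_1=0]  = -6
X_8 = 3*X_4 - 1  [with X_4=-6]  = -19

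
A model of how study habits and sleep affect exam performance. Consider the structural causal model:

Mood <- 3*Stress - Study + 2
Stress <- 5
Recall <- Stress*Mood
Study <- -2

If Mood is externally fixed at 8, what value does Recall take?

The intervention breaks the incoming arrows to Mood: Mood <- 3*Stress - Study + 2 no longer applies, and Mood = 8.
Recall = Stress*Mood  [with Stress=5, Mood=8]  = 40

40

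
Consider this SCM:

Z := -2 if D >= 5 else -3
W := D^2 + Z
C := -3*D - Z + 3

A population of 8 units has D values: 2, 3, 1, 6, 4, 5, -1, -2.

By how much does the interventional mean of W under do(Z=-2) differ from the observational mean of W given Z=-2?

-18.5

do(Z=-2) breaks Z's dependence on D. With Z=-2 fixed, W across the units is 2, 7, -1, 34, 14, 23, -1, 2, mean 10.
Conditioning on Z=-2 selects the 2 unit(s) with D ∈ {6, 5}. Their W values: 34, 23. Mean = 28.5.
Difference = 10 − 28.5 = -18.5.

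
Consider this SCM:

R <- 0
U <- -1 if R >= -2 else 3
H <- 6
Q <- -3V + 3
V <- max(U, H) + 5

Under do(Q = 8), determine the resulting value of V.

The intervention breaks the incoming arrows to Q: Q <- -3V + 3 no longer applies, and Q = 8.
Since V is not a descendant of the intervened variable, it is unaffected.
U = -1 if R >= -2 else 3  [with R=0]  = -1
V = max(U, H) + 5  [with U=-1, H=6]  = 11

11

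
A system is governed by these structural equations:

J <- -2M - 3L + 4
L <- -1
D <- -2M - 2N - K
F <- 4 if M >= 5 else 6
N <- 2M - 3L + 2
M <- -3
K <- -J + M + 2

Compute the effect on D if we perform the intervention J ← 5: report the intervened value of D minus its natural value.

-8

The intervention breaks the incoming arrows to J: J <- -2M - 3L + 4 no longer applies, and J = 5.
N = 2M - 3L + 2  [with M=-3, L=-1]  = -1
K = -J + M + 2  [with J=5, M=-3]  = -6
D = -2M - 2N - K  [with M=-3, N=-1, K=-6]  = 14
Without intervention: J = -2M - 3L + 4  [with M=-3, L=-1]  = 13; N = 2M - 3L + 2  [with M=-3, L=-1]  = -1; K = -J + M + 2  [with J=13, M=-3]  = -14; D = -2M - 2N - K  [with M=-3, N=-1, K=-14]  = 22.
Change = 14 − 22 = -8.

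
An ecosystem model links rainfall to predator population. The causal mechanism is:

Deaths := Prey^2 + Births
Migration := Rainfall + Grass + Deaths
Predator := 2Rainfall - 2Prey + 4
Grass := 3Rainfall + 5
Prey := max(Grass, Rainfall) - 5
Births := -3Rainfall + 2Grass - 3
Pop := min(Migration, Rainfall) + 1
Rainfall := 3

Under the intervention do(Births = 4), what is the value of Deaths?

85

The intervention breaks the incoming arrows to Births: Births := -3Rainfall + 2Grass - 3 no longer applies, and Births = 4.
Grass = 3Rainfall + 5  [with Rainfall=3]  = 14
Prey = max(Grass, Rainfall) - 5  [with Grass=14, Rainfall=3]  = 9
Deaths = Prey^2 + Births  [with Prey=9, Births=4]  = 85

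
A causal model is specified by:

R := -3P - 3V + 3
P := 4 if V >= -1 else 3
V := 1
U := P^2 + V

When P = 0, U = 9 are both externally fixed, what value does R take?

0

The joint intervention fixes P = 0, U = 9, removing each variable's own equation.
R = -3P - 3V + 3  [with P=0, V=1]  = 0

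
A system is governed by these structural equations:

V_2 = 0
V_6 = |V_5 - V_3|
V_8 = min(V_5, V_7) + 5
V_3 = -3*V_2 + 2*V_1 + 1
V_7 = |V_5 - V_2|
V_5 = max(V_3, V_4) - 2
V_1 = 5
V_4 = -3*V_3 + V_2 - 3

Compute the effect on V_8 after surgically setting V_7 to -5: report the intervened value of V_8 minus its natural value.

-14

do(V_7=-5) replaces the equation V_7 = |V_5 - V_2| with the constant V_7 = -5.
V_3 = -3*V_2 + 2*V_1 + 1  [with V_2=0, V_1=5]  = 11
V_4 = -3*V_3 + V_2 - 3  [with V_3=11, V_2=0]  = -36
V_5 = max(V_3, V_4) - 2  [with V_3=11, V_4=-36]  = 9
V_8 = min(V_5, V_7) + 5  [with V_5=9, V_7=-5]  = 0
Without intervention: V_3 = -3*V_2 + 2*V_1 + 1  [with V_2=0, V_1=5]  = 11; V_4 = -3*V_3 + V_2 - 3  [with V_3=11, V_2=0]  = -36; V_5 = max(V_3, V_4) - 2  [with V_3=11, V_4=-36]  = 9; V_7 = |V_5 - V_2|  [with V_5=9, V_2=0]  = 9; V_8 = min(V_5, V_7) + 5  [with V_5=9, V_7=9]  = 14.
Change = 0 − 14 = -14.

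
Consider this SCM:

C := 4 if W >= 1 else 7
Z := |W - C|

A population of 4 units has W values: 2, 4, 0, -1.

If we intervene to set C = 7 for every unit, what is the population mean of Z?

The intervention sets C=7 in all 4 units regardless of W. Recomputing Z per unit gives 5, 3, 7, 8; average 5.75.

5.75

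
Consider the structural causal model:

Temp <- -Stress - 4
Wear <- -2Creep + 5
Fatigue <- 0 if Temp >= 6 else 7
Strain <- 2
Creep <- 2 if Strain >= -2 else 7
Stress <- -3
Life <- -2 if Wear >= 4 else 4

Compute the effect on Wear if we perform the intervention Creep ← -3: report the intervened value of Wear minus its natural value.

10

Intervening sets Creep = -3 and removes its equation (Creep <- 2 if Strain >= -2 else 7).
Wear = -2Creep + 5  [with Creep=-3]  = 11
Without intervention: Creep = 2 if Strain >= -2 else 7  [with Strain=2]  = 2; Wear = -2Creep + 5  [with Creep=2]  = 1.
Change = 11 − 1 = 10.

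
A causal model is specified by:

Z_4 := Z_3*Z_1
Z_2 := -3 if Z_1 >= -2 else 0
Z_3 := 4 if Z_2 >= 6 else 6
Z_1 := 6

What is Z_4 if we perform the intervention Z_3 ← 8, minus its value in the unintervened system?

The intervention breaks the incoming arrows to Z_3: Z_3 := 4 if Z_2 >= 6 else 6 no longer applies, and Z_3 = 8.
Z_4 = Z_3*Z_1  [with Z_3=8, Z_1=6]  = 48
Without intervention: Z_2 = -3 if Z_1 >= -2 else 0  [with Z_1=6]  = -3; Z_3 = 4 if Z_2 >= 6 else 6  [with Z_2=-3]  = 6; Z_4 = Z_3*Z_1  [with Z_3=6, Z_1=6]  = 36.
Change = 48 − 36 = 12.

12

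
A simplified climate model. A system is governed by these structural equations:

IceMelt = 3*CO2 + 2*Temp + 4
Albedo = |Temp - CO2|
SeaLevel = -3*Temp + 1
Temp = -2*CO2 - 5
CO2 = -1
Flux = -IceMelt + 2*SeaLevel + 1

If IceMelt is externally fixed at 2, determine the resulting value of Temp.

Under do(IceMelt=2), the mechanism IceMelt = 3*CO2 + 2*Temp + 4 is discarded; IceMelt is fixed at 2.
Since Temp is not a descendant of the intervened variable, it is unaffected.
Temp = -2*CO2 - 5  [with CO2=-1]  = -3

-3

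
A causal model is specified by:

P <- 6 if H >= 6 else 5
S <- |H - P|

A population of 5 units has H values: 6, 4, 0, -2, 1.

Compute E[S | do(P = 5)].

3.6

do(P=5) breaks P's dependence on H. With P=5 fixed, S across the units is 1, 1, 5, 7, 4, mean 3.6.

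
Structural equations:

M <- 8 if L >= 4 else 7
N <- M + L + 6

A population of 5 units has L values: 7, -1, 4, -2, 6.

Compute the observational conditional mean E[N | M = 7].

11.5

Observing M=7 restricts to units where M's equation naturally yields 7: L ∈ {-1, -2}. In that subpopulation N = 12, 11, mean 11.5.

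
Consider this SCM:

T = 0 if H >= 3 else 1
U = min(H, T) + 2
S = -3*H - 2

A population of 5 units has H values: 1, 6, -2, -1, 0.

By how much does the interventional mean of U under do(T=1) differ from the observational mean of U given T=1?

Every unit gets T=1 under the intervention. U values become 3, 3, 0, 1, 2; E[U|do(T=1)] = 1.8.
E[U|T=1] averages over only the 4 units with T=1 (H = 1, -2, -1, 0): U = 3, 0, 1, 2, mean 1.5.
Difference = 1.8 − 1.5 = 0.3.

0.3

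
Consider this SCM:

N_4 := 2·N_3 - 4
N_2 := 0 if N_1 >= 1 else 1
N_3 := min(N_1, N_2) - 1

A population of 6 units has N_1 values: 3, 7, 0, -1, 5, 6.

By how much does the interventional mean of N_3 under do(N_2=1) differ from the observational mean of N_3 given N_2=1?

do(N_2=1) breaks N_2's dependence on N_1. With N_2=1 fixed, N_3 across the units is 0, 0, -1, -2, 0, 0, mean -0.5.
E[N_3|N_2=1] averages over only the 2 units with N_2=1 (N_1 = 0, -1): N_3 = -1, -2, mean -1.5.
Difference = -0.5 − (-1.5) = 1.

1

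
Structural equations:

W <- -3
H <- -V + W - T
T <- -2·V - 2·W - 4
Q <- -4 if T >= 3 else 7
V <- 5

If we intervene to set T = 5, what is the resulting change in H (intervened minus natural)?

The intervention breaks the incoming arrows to T: T <- -2·V - 2·W - 4 no longer applies, and T = 5.
H = -V + W - T  [with V=5, W=-3, T=5]  = -13
Without intervention: T = -2·V - 2·W - 4  [with V=5, W=-3]  = -8; H = -V + W - T  [with V=5, W=-3, T=-8]  = 0.
Change = -13 − 0 = -13.

-13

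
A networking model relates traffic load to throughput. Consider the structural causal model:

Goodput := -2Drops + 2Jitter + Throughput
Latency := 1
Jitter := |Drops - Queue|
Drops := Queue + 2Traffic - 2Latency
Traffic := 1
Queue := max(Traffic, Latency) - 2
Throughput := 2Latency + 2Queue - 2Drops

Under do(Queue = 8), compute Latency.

1

Under do(Queue=8), the mechanism Queue := max(Traffic, Latency) - 2 is discarded; Queue is fixed at 8.
Since Latency is not a descendant of the intervened variable, it is unaffected.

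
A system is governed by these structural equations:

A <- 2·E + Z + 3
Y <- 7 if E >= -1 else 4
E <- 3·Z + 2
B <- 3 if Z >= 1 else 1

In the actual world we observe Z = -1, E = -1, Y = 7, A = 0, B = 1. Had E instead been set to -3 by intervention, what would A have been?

-4

Under do(E=-3), the mechanism E <- 3·Z + 2 is discarded; E is fixed at -3.
A = 2·E + Z + 3  [with E=-3, Z=-1]  = -4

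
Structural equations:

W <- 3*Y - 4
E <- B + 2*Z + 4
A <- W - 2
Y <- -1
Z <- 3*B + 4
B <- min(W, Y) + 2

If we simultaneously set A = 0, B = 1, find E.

Under do(A = 0, B = 1), each intervened variable's structural equation is replaced by its fixed value.
Z = 3*B + 4  [with B=1]  = 7
E = B + 2*Z + 4  [with B=1, Z=7]  = 19

19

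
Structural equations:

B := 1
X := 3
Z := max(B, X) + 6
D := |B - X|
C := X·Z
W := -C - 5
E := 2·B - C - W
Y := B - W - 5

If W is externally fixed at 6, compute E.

Intervening sets W = 6 and removes its equation (W := -C - 5).
Z = max(B, X) + 6  [with B=1, X=3]  = 9
C = X·Z  [with X=3, Z=9]  = 27
E = 2·B - C - W  [with B=1, C=27, W=6]  = -31

-31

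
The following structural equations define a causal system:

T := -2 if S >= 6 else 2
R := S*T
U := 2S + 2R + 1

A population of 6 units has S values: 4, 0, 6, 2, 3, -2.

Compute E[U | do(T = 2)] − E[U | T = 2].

The intervention sets T=2 in all 6 units regardless of S. Recomputing U per unit gives 25, 1, 37, 13, 19, -11; average 14.
E[U|T=2] averages over only the 5 units with T=2 (S = 4, 0, 2, 3, -2): U = 25, 1, 13, 19, -11, mean 9.4.
Difference = 14 − 9.4 = 4.6.

4.6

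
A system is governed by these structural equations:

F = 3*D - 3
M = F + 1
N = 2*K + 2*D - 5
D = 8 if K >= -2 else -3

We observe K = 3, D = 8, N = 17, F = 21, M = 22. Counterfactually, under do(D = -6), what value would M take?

do(D=-6) replaces the equation D = 8 if K >= -2 else -3 with the constant D = -6.
F = 3*D - 3  [with D=-6]  = -21
M = F + 1  [with F=-21]  = -20

-20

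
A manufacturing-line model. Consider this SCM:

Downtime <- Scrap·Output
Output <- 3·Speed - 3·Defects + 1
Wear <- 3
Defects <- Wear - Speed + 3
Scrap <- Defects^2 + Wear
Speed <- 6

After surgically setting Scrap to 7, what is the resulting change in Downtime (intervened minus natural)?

76

Under do(Scrap=7), the mechanism Scrap <- Defects^2 + Wear is discarded; Scrap is fixed at 7.
Defects = Wear - Speed + 3  [with Wear=3, Speed=6]  = 0
Output = 3·Speed - 3·Defects + 1  [with Speed=6, Defects=0]  = 19
Downtime = Scrap·Output  [with Scrap=7, Output=19]  = 133
Without intervention: Defects = Wear - Speed + 3  [with Wear=3, Speed=6]  = 0; Scrap = Defects^2 + Wear  [with Defects=0, Wear=3]  = 3; Output = 3·Speed - 3·Defects + 1  [with Speed=6, Defects=0]  = 19; Downtime = Scrap·Output  [with Scrap=3, Output=19]  = 57.
Change = 133 − 57 = 76.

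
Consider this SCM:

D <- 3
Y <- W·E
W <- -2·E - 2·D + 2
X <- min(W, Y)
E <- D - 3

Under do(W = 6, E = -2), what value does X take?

Setting W = 6, E = -2 by intervention discards those variables' equations.
Y = W·E  [with W=6, E=-2]  = -12
X = min(W, Y)  [with W=6, Y=-12]  = -12

-12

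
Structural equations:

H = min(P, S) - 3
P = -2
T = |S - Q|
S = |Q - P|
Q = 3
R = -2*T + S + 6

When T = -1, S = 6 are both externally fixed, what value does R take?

The joint intervention fixes T = -1, S = 6, removing each variable's own equation.
R = -2*T + S + 6  [with T=-1, S=6]  = 14

14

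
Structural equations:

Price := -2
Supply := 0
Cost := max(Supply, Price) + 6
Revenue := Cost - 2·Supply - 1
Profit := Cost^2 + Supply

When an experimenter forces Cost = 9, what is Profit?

do(Cost=9) replaces the equation Cost := max(Supply, Price) + 6 with the constant Cost = 9.
Profit = Cost^2 + Supply  [with Cost=9, Supply=0]  = 81

81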